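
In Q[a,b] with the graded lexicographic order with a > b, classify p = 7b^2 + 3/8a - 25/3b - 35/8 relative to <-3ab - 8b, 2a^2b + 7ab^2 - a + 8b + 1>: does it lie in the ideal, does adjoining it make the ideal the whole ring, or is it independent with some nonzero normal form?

First compute the reduced Gröbner basis of I by Buchberger's algorithm.
f_1 = -3ab - 8b, LT = ab.
f_2 = 2a^2b + 7ab^2 - a + 8b + 1, LT = a^2b.

S(f_1,f_2): lcm = a^2b. S = -7/2ab^2 + 8/3ab + 1/2a - 4b - 1/2.
  leading term ab^2: subtract (7/6b)·f_1 from -7/2ab^2 + 8/3ab + 1/2a - 4b - 1/2 → 8/3ab + 28/3b^2 + 1/2a - 4b - 1/2
  leading term ab: subtract (-8/9)·f_1 from 8/3ab + 28/3b^2 + 1/2a - 4b - 1/2 → 28/3b^2 + 1/2a - 100/9b - 1/2
  leading term b^2: no divisor's leading term divides it; move 28/3b^2 to the remainder.
  leading term a: no divisor's leading term divides it; move 1/2a to the remainder.
  leading term b: no divisor's leading term divides it; move -100/9b to the remainder.
  leading term 1: no divisor's leading term divides it; move -1/2 to the remainder.
  remainder 28/3b^2 + 1/2a - 100/9b - 1/2 ≠ 0; add h_3 = 28/3b^2 + 1/2a - 100/9b - 1/2 to the basis.

S(f_1,h_3): lcm = ab^2. S = -3/56a^2 + 25/21ab + 8/3b^2 + 3/56a.
  leading term a^2: no divisor's leading term divides it; move -3/56a^2 to the remainder.
  leading term ab: subtract (-25/63)·f_1 from 25/21ab + 8/3b^2 + 3/56a → 8/3b^2 + 3/56a - 200/63b
  leading term b^2: subtract (2/7)·h_3 from 8/3b^2 + 3/56a - 200/63b → -5/56a + 1/7
  leading term a: no divisor's leading term divides it; move -5/56a to the remainder.
  leading term 1: no divisor's leading term divides it; move 1/7 to the remainder.
  remainder -3/56a^2 - 5/56a + 1/7 ≠ 0; add h_4 = -3/56a^2 - 5/56a + 1/7 to the basis.

The other S-polynomials (S(f_2,h_3), S(f_1,h_4), S(f_2,h_4), S(h_3,h_4)) all reduce to 0 modulo the current basis, so we have a Gröbner basis.
Inter-reduce: drop elements whose leading term is divisible by another's, tail-reduce, and make monic.
Reduced Gröbner basis: {a^2 + 5/3a - 8/3, ab + 8/3b, b^2 + 3/56a - 25/21b - 3/56}.
Label its elements g_1 = a^2 + 5/3a - 8/3, g_2 = ab + 8/3b, g_3 = b^2 + 3/56a - 25/21b - 3/56.

Reduce p = 7b^2 + 3/8a - 25/3b - 35/8 modulo G:
  leading term b^2: subtract (7)·g_3 from 7b^2 + 3/8a - 25/3b - 35/8 → -4
  leading term 1: no divisor's leading term divides it; move -4 to the remainder.
  normal form = -4.
The normal form is nonzero, so p ∉ I. Since p minus its normal form lies in I, I + (p) = I + (r) where r = -4; decide whether this ideal is the whole ring.
Here r = -4 is a nonzero constant, hence a unit: 1 ∈ I + (p), the Gröbner basis of I + (p) is {1}, and the enlarged system has no common solution — adjoining p is inconsistent.

Adjoining 7b^2 + 3/8a - 25/3b - 35/8 makes the ideal the whole ring: the system is inconsistent.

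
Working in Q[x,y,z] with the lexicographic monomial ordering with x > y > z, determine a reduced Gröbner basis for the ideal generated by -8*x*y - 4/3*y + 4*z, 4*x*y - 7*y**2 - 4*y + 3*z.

G = {x*y + 1/6*y - 1/2*z, x*z - 7/10*y*z - 3/10*z, y**2 + 2/3*y - 5/7*z}

f_1 = -8*x*y - 4/3*y + 4*z, LT = x*y.
f_2 = 4*x*y - 7*y**2 - 4*y + 3*z, LT = x*y.

S(f_1,f_2): lcm = x*y. S = 7/4*y**2 + 7/6*y - 5/4*z.
  leading term y**2: no divisor's leading term divides it; move 7/4*y**2 to the remainder.
  leading term y: no divisor's leading term divides it; move 7/6*y to the remainder.
  leading term z: no divisor's leading term divides it; move -5/4*z to the remainder.
  remainder 7/4*y**2 + 7/6*y - 5/4*z ≠ 0; add g_3 = 7/4*y**2 + 7/6*y - 5/4*z to the basis.

S(f_1,g_3): lcm = x*y**2. S = -2/3*x*y + 5/7*x*z + 1/6*y**2 - 1/2*y*z.
  leading term x*y: subtract (1/12)·f_1 from -2/3*x*y + 5/7*x*z + 1/6*y**2 - 1/2*y*z → 5/7*x*z + 1/6*y**2 - 1/2*y*z + 1/9*y - 1/3*z
  leading term x*z: no divisor's leading term divides it; move 5/7*x*z to the remainder.
  leading term y**2: subtract (2/21)·g_3 from 1/6*y**2 - 1/2*y*z + 1/9*y - 1/3*z → -1/2*y*z - 3/14*z
  leading term y*z: no divisor's leading term divides it; move -1/2*y*z to the remainder.
  leading term z: no divisor's leading term divides it; move -3/14*z to the remainder.
  remainder 5/7*x*z - 1/2*y*z - 3/14*z ≠ 0; add g_4 = 5/7*x*z - 1/2*y*z - 3/14*z to the basis.

The other S-polynomials (S(f_2,g_3), S(f_1,g_4), S(f_2,g_4), S(g_3,g_4)) all reduce to 0 modulo the current basis, so we have a Gröbner basis.
Inter-reduce: drop elements whose leading term is divisible by another's, tail-reduce, and make monic.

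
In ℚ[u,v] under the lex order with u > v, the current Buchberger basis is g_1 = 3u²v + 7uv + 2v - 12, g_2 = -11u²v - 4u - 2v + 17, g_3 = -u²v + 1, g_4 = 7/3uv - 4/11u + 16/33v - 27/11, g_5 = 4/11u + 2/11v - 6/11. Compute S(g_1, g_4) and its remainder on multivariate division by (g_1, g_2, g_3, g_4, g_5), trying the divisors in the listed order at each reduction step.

S(g_1, g_4) = 12/77u² + 491/231uv + 81/77u + ⅔v - 4; remainder on division = -55/98v + 55/98.

lcm(LM(g_1), LM(g_4)) = u²v.
S = (lcm/LT(g_1))·g_1 − (lcm/LT(g_4))·g_4 = 12/77u² + 491/231uv + 81/77u + ⅔v - 4.
Reduce S modulo (g_1, g_2, g_3, g_4, g_5) in that order:
  leading term u²: subtract (3/7u)·g_5 from 12/77u² + 491/231uv + 81/77u + ⅔v - 4 → 43/21uv + 9/7u + ⅔v - 4
  leading term uv: subtract (43/49)·g_4 from 43/21uv + 9/7u + ⅔v - 4 → 865/539u + 130/539v - 995/539
  leading term u: subtract (865/196)·g_5 from 865/539u + 130/539v - 995/539 → -55/98v + 55/98
  leading term v: no divisor's leading term divides it; move -55/98v to the remainder.
  leading term 1: no divisor's leading term divides it; move 55/98 to the remainder.
The remainder -55/98v + 55/98 is nonzero, so it would be added as the next basis element.
An S-polynomial is built so that the two leading terms cancel; whether anything survives reduction is exactly the Gröbner-basis criterion.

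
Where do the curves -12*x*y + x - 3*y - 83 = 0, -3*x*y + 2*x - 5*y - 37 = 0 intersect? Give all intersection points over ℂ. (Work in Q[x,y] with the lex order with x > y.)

Compute a lex Gröbner basis by Buchberger's algorithm.
f_1 = -12*x*y + x - 3*y - 83, LT = x*y.
f_2 = -3*x*y + 2*x - 5*y - 37, LT = x*y.

S(f_1,f_2): lcm = x*y. S = 7/12*x - 17/12*y - 65/12.
  reduce S modulo (f_1, f_2):
  remainder 7/12*x - 17/12*y - 65/12 ≠ 0; add h_3 = 7/12*x - 17/12*y - 65/12 to the basis.

S(f_1,h_3): lcm = x*y. S = -1/12*x + 17/7*y**2 + 267/28*y + 83/12.
  reduce S modulo (f_1, f_2, h_3):
  remainder 17/7*y**2 + 28/3*y + 43/7 ≠ 0; add h_4 = 17/7*y**2 + 28/3*y + 43/7 to the basis.

The other S-polynomials (S(f_2,h_3), S(f_1,h_4), S(f_2,h_4), S(h_3,h_4)) all reduce to 0 modulo the current basis, so we have a Gröbner basis.
Inter-reduce: drop elements whose leading term is divisible by another's, tail-reduce, and make monic.
Reduced Gröbner basis: {x - 17/7*y - 65/7, y**2 + 196/51*y + 43/17}.

Since the basis is lex-ordered, y**2 + 196/51*y + 43/17 is univariate in y. Its roots are {-3, -43/51}. Back-substituting each root into the other basis elements fixes the other coordinates.
  y = -3: the earlier basis element becomes x - 2 = 0, giving x = 2 — point (2, -3).
  y = -43/51: the earlier basis element becomes x - 152/21 = 0, giving x = 152/21 — point (152/21, -43/51).

{(2, -3), (152/21, -43/51)}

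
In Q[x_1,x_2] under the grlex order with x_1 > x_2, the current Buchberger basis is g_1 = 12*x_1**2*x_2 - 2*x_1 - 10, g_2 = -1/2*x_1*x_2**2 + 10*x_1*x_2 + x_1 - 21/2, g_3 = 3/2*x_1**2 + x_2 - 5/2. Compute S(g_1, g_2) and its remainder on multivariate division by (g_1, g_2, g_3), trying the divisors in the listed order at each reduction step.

S(g_1, g_2) = 20*x_1**2*x_2 + 2*x_1**2 - 1/6*x_1*x_2 - 21*x_1 - 5/6*x_2; remainder on division = -1/6*x_1*x_2 - 53/3*x_1 - 13/6*x_2 + 20.

lcm(LM(g_1), LM(g_2)) = x_1**2*x_2**2.
S = (lcm/LT(g_1))·g_1 − (lcm/LT(g_2))·g_2 = 20*x_1**2*x_2 + 2*x_1**2 - 1/6*x_1*x_2 - 21*x_1 - 5/6*x_2.
Reduce S modulo (g_1, g_2, g_3) in that order:
  leading term x_1**2*x_2: subtract (5/3)·g_1 from 20*x_1**2*x_2 + 2*x_1**2 - 1/6*x_1*x_2 - 21*x_1 - 5/6*x_2 → 2*x_1**2 - 1/6*x_1*x_2 - 53/3*x_1 - 5/6*x_2 + 50/3
  leading term x_1**2: subtract (4/3)·g_3 from 2*x_1**2 - 1/6*x_1*x_2 - 53/3*x_1 - 5/6*x_2 + 50/3 → -1/6*x_1*x_2 - 53/3*x_1 - 13/6*x_2 + 20
  leading term x_1*x_2: no divisor's leading term divides it; move -1/6*x_1*x_2 to the remainder.
  leading term x_1: no divisor's leading term divides it; move -53/3*x_1 to the remainder.
  leading term x_2: no divisor's leading term divides it; move -13/6*x_2 to the remainder.
  leading term 1: no divisor's leading term divides it; move 20 to the remainder.
The remainder -1/6*x_1*x_2 - 53/3*x_1 - 13/6*x_2 + 20 is nonzero, so it would be added as the next basis element.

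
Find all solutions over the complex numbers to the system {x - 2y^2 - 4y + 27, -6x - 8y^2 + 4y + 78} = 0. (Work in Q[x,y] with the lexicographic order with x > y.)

Compute a lex Gröbner basis by Buchberger's algorithm.
f_1 = x - 2y^2 - 4y + 27, LT = x.
f_2 = -6x - 8y^2 + 4y + 78, LT = x.

S(f_1,f_2): lcm = x. S = -10/3y^2 - 10/3y + 40.
  leading term y^2: no divisor's leading term divides it; move -10/3y^2 to the remainder.
  leading term y: no divisor's leading term divides it; move -10/3y to the remainder.
  leading term 1: no divisor's leading term divides it; move 40 to the remainder.
  remainder -10/3y^2 - 10/3y + 40 ≠ 0; add h_3 = -10/3y^2 - 10/3y + 40 to the basis.

The other S-polynomials (S(f_1,h_3), S(f_2,h_3)) all reduce to 0 modulo the current basis, so we have a Gröbner basis.
Inter-reduce: drop elements whose leading term is divisible by another's, tail-reduce, and make monic.
Reduced Gröbner basis: {x - 2y + 3, y^2 + y - 12}.

Elimination: the polynomial y^2 + y - 12 lies in the elimination ideal for y, so y ∈ {-4, 3}. For each such y, the remaining basis elements (now univariate) give the rest of the solution.
  y = -4: the earlier basis element becomes x + 11 = 0, giving x = -11 — point (-11, -4).
  y = 3: the earlier basis element becomes x - 3 = 0, giving x = 3 — point (3, 3).
Check: every point annihilates each of the original generators.

{(-11, -4), (3, 3)}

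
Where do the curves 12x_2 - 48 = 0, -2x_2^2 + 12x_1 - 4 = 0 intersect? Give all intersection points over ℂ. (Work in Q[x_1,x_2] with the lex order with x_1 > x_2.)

{(3, 4)}

Compute a lex Gröbner basis by Buchberger's algorithm.
f_1 = 12x_2 - 48, LT = x_2.
f_2 = 12x_1 - 2x_2^2 - 4, LT = x_1.

S(f_1,f_2): leading monomials are coprime, so the S-polynomial reduces to 0 (Buchberger's first criterion).
Every S-polynomial of the final basis reduces to 0, so we have a Gröbner basis.
Inter-reduce: drop elements whose leading term is divisible by another's, tail-reduce, and make monic.
Reduced Gröbner basis: {x_1 - 3, x_2 - 4}.

A lex Gröbner basis eliminates variables successively. Here x_2 - 4 depends only on x_2, with roots {4}; lifting each root through the earlier basis elements recovers the full solutions.
  x_2 = 4: the earlier basis element becomes x_1 - 3 = 0, giving x_1 = 3 — point (3, 4).
Check: every point annihilates each of the original generators.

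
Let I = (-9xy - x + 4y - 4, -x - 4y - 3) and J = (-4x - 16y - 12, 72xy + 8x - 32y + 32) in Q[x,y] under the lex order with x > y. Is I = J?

Since reduced Gröbner bases are canonical representatives of ideals under a given ordering, it suffices to compute and compare them.
Buchberger on the first generating set:
f_1 = -9xy - x + 4y - 4, LT = xy.
f_2 = -x - 4y - 3, LT = x.

S(f_1,f_2): lcm = xy. S = \tfrac{1}{9}x - 4y^{2} - \tfrac{31}{9}y + \tfrac{4}{9}.
  leading term x: subtract (-\tfrac{1}{9})·f_2 from \tfrac{1}{9}x - 4y^{2} - \tfrac{31}{9}y + \tfrac{4}{9} → -4y^{2} - \tfrac{35}{9}y + \tfrac{1}{9}
  leading term y^{2}: no divisor's leading term divides it; move -4y^{2} to the remainder.
  leading term y: no divisor's leading term divides it; move -\tfrac{35}{9}y to the remainder.
  leading term 1: no divisor's leading term divides it; move \tfrac{1}{9} to the remainder.
  remainder -4y^{2} - \tfrac{35}{9}y + \tfrac{1}{9} ≠ 0; add g_3 = -4y^{2} - \tfrac{35}{9}y + \tfrac{1}{9} to the basis.

The other S-polynomials (S(f_1,g_3), S(f_2,g_3)) all reduce to 0 modulo the current basis, so we have a Gröbner basis.
Inter-reduce: drop elements whose leading term is divisible by another's, tail-reduce, and make monic.
Reduced Gröbner basis: {x + 4y + 3, y^{2} + \tfrac{35}{36}y - \tfrac{1}{36}}.

Buchberger on the second generating set:
h_1 = -4x - 16y - 12, LT = x.
h_2 = 72xy + 8x - 32y + 32, LT = xy.

S(h_1,h_2): lcm = xy. S = -\tfrac{1}{9}x + 4y^{2} + \tfrac{31}{9}y - \tfrac{4}{9}.
  leading term x: subtract (\tfrac{1}{36})·h_1 from -\tfrac{1}{9}x + 4y^{2} + \tfrac{31}{9}y - \tfrac{4}{9} → 4y^{2} + \tfrac{35}{9}y - \tfrac{1}{9}
  leading term y^{2}: no divisor's leading term divides it; move 4y^{2} to the remainder.
  leading term y: no divisor's leading term divides it; move \tfrac{35}{9}y to the remainder.
  leading term 1: no divisor's leading term divides it; move -\tfrac{1}{9} to the remainder.
  remainder 4y^{2} + \tfrac{35}{9}y - \tfrac{1}{9} ≠ 0; add k_3 = 4y^{2} + \tfrac{35}{9}y - \tfrac{1}{9} to the basis.

The other S-polynomials (S(h_1,k_3), S(h_2,k_3)) all reduce to 0 modulo the current basis, so we have a Gröbner basis.
Inter-reduce: drop elements whose leading term is divisible by another's, tail-reduce, and make monic.
Reduced Gröbner basis: {x + 4y + 3, y^{2} + \tfrac{35}{36}y - \tfrac{1}{36}}.

These coincide, so the ideals are equal.
The choice of monomial ordering does not affect the verdict — as long as both bases are computed under the same ordering, their equality decides ideal equality.

Yes, the ideals are equal.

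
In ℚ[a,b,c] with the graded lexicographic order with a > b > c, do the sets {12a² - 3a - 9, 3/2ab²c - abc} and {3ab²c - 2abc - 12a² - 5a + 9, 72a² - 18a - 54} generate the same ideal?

No, the ideals differ.

For a fixed monomial order, each ideal has a unique reduced Gröbner basis; comparing bases decides equality.
Buchberger on the first generating set:
f_1 = 12a² - 3a - 9, LT = a².
f_2 = 3/2ab²c - abc, LT = ab²c.

S(f_1,f_2): lcm = a²b²c. S = ⅔a²bc - ¼ab²c - ¾b²c.
  leading term a²bc: subtract (1/18bc)·f_1 from ⅔a²bc - ¼ab²c - ¾b²c → -¼ab²c + ⅙abc - ¾b²c + ½bc
  leading term ab²c: subtract (-⅙)·f_2 from -¼ab²c + ⅙abc - ¾b²c + ½bc → -¾b²c + ½bc
  leading term b²c: no divisor's leading term divides it; move -¾b²c to the remainder.
  leading term bc: no divisor's leading term divides it; move ½bc to the remainder.
  remainder -¾b²c + ½bc ≠ 0; add g_3 = -¾b²c + ½bc to the basis.

The other S-polynomials (S(f_1,g_3), S(f_2,g_3)) all reduce to 0 modulo the current basis, so we have a Gröbner basis.
Inter-reduce: drop elements whose leading term is divisible by another's, tail-reduce, and make monic.
Reduced Gröbner basis: {b²c - ⅔bc, a² - ¼a - ¾}.

Buchberger on the second generating set:
h_1 = 3ab²c - 2abc - 12a² - 5a + 9, LT = ab²c.
h_2 = 72a² - 18a - 54, LT = a².

S(h_1,h_2): lcm = a²b²c. S = -⅔a²bc + ¼ab²c - 4a³ + ¾b²c - 5/3a² + 3a.
  leading term a²bc: subtract (-1/108bc)·h_2 from -⅔a²bc + ¼ab²c - 4a³ + ¾b²c - 5/3a² + 3a → ¼ab²c - 4a³ - ⅙abc + ¾b²c - 5/3a² - ½bc + 3a
  leading term ab²c: subtract (1/12)·h_1 from ¼ab²c - 4a³ - ⅙abc + ¾b²c - 5/3a² - ½bc + 3a → -4a³ + ¾b²c - ⅔a² - ½bc + 41/12a - ¾
  leading term a³: subtract (-1/18a)·h_2 from -4a³ + ¾b²c - ⅔a² - ½bc + 41/12a - ¾ → ¾b²c - 5/3a² - ½bc + 5/12a - ¾
  leading term b²c: no divisor's leading term divides it; move ¾b²c to the remainder.
  leading term a²: subtract (-5/216)·h_2 from -5/3a² - ½bc + 5/12a - ¾ → -½bc - 2
  leading term bc: no divisor's leading term divides it; move -½bc to the remainder.
  leading term 1: no divisor's leading term divides it; move -2 to the remainder.
  remainder ¾b²c - ½bc - 2 ≠ 0; add k_3 = ¾b²c - ½bc - 2 to the basis.

The other S-polynomials (S(h_1,k_3), S(h_2,k_3)) all reduce to 0 modulo the current basis, so we have a Gröbner basis.
Inter-reduce: drop elements whose leading term is divisible by another's, tail-reduce, and make monic.
Reduced Gröbner basis: {b²c - ⅔bc - 8/3, a² - ¼a - ¾}.

Since the reduced bases disagree, the two ideals are not the same.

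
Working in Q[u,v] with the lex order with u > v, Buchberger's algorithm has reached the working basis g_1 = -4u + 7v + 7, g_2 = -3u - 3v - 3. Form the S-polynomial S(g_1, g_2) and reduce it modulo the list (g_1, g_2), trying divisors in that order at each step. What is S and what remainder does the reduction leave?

S(g_1, g_2) = -11/4v - 11/4; remainder on division = -11/4v - 11/4.

lcm(LM(g_1), LM(g_2)) = u.
S = (lcm/LT(g_1))·g_1 − (lcm/LT(g_2))·g_2 = -11/4v - 11/4.
Reduce S modulo (g_1, g_2) in that order:
  leading term v: no divisor's leading term divides it; move -11/4v to the remainder.
  leading term 1: no divisor's leading term divides it; move -11/4 to the remainder.
The remainder -11/4v - 11/4 is nonzero, so it would be added as the next basis element.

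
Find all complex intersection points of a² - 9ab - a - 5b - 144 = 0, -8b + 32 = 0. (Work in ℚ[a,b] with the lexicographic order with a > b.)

{(-4, 4), (41, 4)}

Compute a lex Gröbner basis by Buchberger's algorithm.
f_1 = a² - 9ab - a - 5b - 144, LT = a².
f_2 = -8b + 32, LT = b.

S(f_1,f_2): leading monomials are coprime, so the S-polynomial reduces to 0 (Buchberger's first criterion).
Every S-polynomial of the final basis reduces to 0, so we have a Gröbner basis.
Inter-reduce: drop elements whose leading term is divisible by another's, tail-reduce, and make monic.
Reduced Gröbner basis: {a² - 37a - 164, b - 4}.

Since the basis is lex-ordered, b - 4 is univariate in b. Its roots are {4}. Back-substituting each root into the other basis elements fixes the other coordinates.
  b = 4: the earlier basis element becomes a² - 37a - 164 = 0, giving a = -4, 41 — points (-4, 4), (41, 4).
A lex Gröbner basis triangularizes the system, enabling back-substitution.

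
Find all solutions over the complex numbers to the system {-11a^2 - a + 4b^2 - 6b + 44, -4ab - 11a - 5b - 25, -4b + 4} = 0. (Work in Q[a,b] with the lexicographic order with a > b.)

Compute a lex Gröbner basis by Buchberger's algorithm.
f_1 = -11a^2 - a + 4b^2 - 6b + 44, LT = a^2.
f_2 = -4ab - 11a - 5b - 25, LT = ab.
f_3 = -4b + 4, LT = b.

S(f_1,f_2): lcm = a^2b. S = -11/4a^2 - 51/44ab - 25/4a - 4/11b^3 + 6/11b^2 - 4b.
  reduce S modulo (f_1, f_2, f_3):
  remainder -45/16a - 45/8 ≠ 0; add h_4 = -45/16a - 45/8 to the basis.

The other S-polynomials (S(f_1,f_3), S(f_2,f_3), S(f_1,h_4), S(f_2,h_4), S(f_3,h_4)) all reduce to 0 modulo the current basis, so we have a Gröbner basis.
Inter-reduce: drop elements whose leading term is divisible by another's, tail-reduce, and make monic.
Reduced Gröbner basis: {a + 2, b - 1}.

Since the basis is lex-ordered, b - 1 is univariate in b. Its roots are {1}. Back-substituting each root into the other basis elements fixes the other coordinates.
  b = 1: the earlier basis element becomes a + 2 = 0, giving a = -2 — point (-2, 1).

{(-2, 1)}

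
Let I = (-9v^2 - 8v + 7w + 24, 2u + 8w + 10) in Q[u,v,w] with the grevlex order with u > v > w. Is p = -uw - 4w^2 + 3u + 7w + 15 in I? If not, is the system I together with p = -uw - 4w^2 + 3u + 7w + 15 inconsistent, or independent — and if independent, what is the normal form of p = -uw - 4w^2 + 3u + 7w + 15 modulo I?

First compute the reduced Gröbner basis of I by Buchberger's algorithm.
f_1 = -9v^2 - 8v + 7w + 24, LT = v^2.
f_2 = 2u + 8w + 10, LT = u.

The S-polynomials (S(f_1,f_2)) all reduce to 0 modulo the current basis, so we have a Gröbner basis.
Inter-reduce: drop elements whose leading term is divisible by another's, tail-reduce, and make monic.
Reduced Gröbner basis: {v^2 + 8/9v - 7/9w - 8/3, u + 4w + 5}.
Label its elements g_1 = v^2 + 8/9v - 7/9w - 8/3, g_2 = u + 4w + 5.

Reduce p = -uw - 4w^2 + 3u + 7w + 15 modulo G:
  leading term uw: subtract (-w)·g_2 from -uw - 4w^2 + 3u + 7w + 15 → 3u + 12w + 15
  leading term u: subtract (3)·g_2 from 3u + 12w + 15 → 0
  normal form = 0.
Since the normal form is 0, p ∈ I.

-uw - 4w^2 + 3u + 7w + 15 lies in I (it reduces to 0).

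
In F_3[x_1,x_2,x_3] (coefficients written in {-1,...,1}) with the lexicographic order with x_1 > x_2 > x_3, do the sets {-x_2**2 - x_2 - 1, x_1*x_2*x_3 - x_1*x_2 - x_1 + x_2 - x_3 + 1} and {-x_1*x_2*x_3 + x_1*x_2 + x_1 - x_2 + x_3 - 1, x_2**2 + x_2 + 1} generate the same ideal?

For a fixed monomial order, each ideal has a unique reduced Gröbner basis; comparing bases decides equality.
Buchberger on the first generating set:
f_1 = -x_2**2 - x_2 - 1, LT = x_2**2.
f_2 = x_1*x_2*x_3 - x_1*x_2 - x_1 + x_2 - x_3 + 1, LT = x_1*x_2*x_3.

S(f_1,f_2): lcm = x_1*x_2**2*x_3. S = x_1*x_2**2 + x_1*x_2*x_3 + x_1*x_2 + x_1*x_3 - x_2**2 + x_2*x_3 - x_2.
  reduce S modulo (f_1, f_2):
  remainder x_1*x_2 + x_1*x_3 + x_2*x_3 - x_2 + x_3 ≠ 0; add g_3 = x_1*x_2 + x_1*x_3 + x_2*x_3 - x_2 + x_3 to the basis.

S(f_2,g_3): lcm = x_1*x_2*x_3. S = -x_1*x_2 - x_1*x_3**2 - x_1 - x_2*x_3**2 + x_2*x_3 + x_2 - x_3**2 - x_3 + 1.
  reduce S modulo (f_1, f_2, g_3):
  remainder -x_1*x_3**2 + x_1*x_3 - x_1 - x_2*x_3**2 - x_2*x_3 - x_3**2 + 1 ≠ 0; add g_4 = -x_1*x_3**2 + x_1*x_3 - x_1 - x_2*x_3**2 - x_2*x_3 - x_3**2 + 1 to the basis.

The other S-polynomials (S(f_1,g_3), S(f_1,g_4), S(f_2,g_4), S(g_3,g_4)) all reduce to 0 modulo the current basis, so we have a Gröbner basis.
Inter-reduce: drop elements whose leading term is divisible by another's, tail-reduce, and make monic.
Reduced Gröbner basis: {x_1*x_2 + x_1*x_3 + x_2*x_3 - x_2 + x_3, x_1*x_3**2 - x_1*x_3 + x_1 + x_2*x_3**2 + x_2*x_3 + x_3**2 - 1, x_2**2 + x_2 + 1}.

Buchberger on the second generating set:
h_1 = -x_1*x_2*x_3 + x_1*x_2 + x_1 - x_2 + x_3 - 1, LT = x_1*x_2*x_3.
h_2 = x_2**2 + x_2 + 1, LT = x_2**2.

S(h_1,h_2): lcm = x_1*x_2**2*x_3. S = -x_1*x_2**2 - x_1*x_2*x_3 - x_1*x_2 - x_1*x_3 + x_2**2 - x_2*x_3 + x_2.
  reduce S modulo (h_1, h_2):
  remainder -x_1*x_2 - x_1*x_3 - x_2*x_3 + x_2 - x_3 ≠ 0; add k_3 = -x_1*x_2 - x_1*x_3 - x_2*x_3 + x_2 - x_3 to the basis.

S(h_1,k_3): lcm = x_1*x_2*x_3. S = -x_1*x_2 - x_1*x_3**2 - x_1 - x_2*x_3**2 + x_2*x_3 + x_2 - x_3**2 - x_3 + 1.
  reduce S modulo (h_1, h_2, k_3):
  remainder -x_1*x_3**2 + x_1*x_3 - x_1 - x_2*x_3**2 - x_2*x_3 - x_3**2 + 1 ≠ 0; add k_4 = -x_1*x_3**2 + x_1*x_3 - x_1 - x_2*x_3**2 - x_2*x_3 - x_3**2 + 1 to the basis.

The other S-polynomials (S(h_2,k_3), S(h_1,k_4), S(h_2,k_4), S(k_3,k_4)) all reduce to 0 modulo the current basis, so we have a Gröbner basis.
Inter-reduce: drop elements whose leading term is divisible by another's, tail-reduce, and make monic.
Reduced Gröbner basis: {x_1*x_2 + x_1*x_3 + x_2*x_3 - x_2 + x_3, x_1*x_3**2 - x_1*x_3 + x_1 + x_2*x_3**2 + x_2*x_3 + x_3**2 - 1, x_2**2 + x_2 + 1}.

The two bases agree; hence the ideals are identical.

Yes, the ideals are equal.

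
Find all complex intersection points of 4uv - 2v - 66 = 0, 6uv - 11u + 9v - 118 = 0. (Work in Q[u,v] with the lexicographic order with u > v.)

Compute a lex Gröbner basis by Buchberger's algorithm.
f_1 = 4uv - 2v - 66, LT = uv.
f_2 = 6uv - 11u + 9v - 118, LT = uv.

S(f_1,f_2): lcm = uv. S = 11/6u - 2v + 19/6.
  leading term u: no divisor's leading term divides it; move 11/6u to the remainder.
  leading term v: no divisor's leading term divides it; move -2v to the remainder.
  leading term 1: no divisor's leading term divides it; move 19/6 to the remainder.
  remainder 11/6u - 2v + 19/6 ≠ 0; add h_3 = 11/6u - 2v + 19/6 to the basis.

S(f_1,h_3): lcm = uv. S = 12/11v^2 - 49/22v - 33/2.
  leading term v^2: no divisor's leading term divides it; move 12/11v^2 to the remainder.
  leading term v: no divisor's leading term divides it; move -49/22v to the remainder.
  leading term 1: no divisor's leading term divides it; move -33/2 to the remainder.
  remainder 12/11v^2 - 49/22v - 33/2 ≠ 0; add h_4 = 12/11v^2 - 49/22v - 33/2 to the basis.

The other S-polynomials (S(f_2,h_3), S(f_1,h_4), S(f_2,h_4), S(h_3,h_4)) all reduce to 0 modulo the current basis, so we have a Gröbner basis.
Inter-reduce: drop elements whose leading term is divisible by another's, tail-reduce, and make monic.
Reduced Gröbner basis: {u - 12/11v + 19/11, v^2 - 49/24v - 121/8}.

From the last basis element, v^2 - 49/24v - 121/8 = 0, so v takes values in {-3, 121/24}. Each choice, substituted upward through the basis, yields the corresponding point(s) of the solution set.
  v = -3: the earlier basis element becomes u + 5 = 0, giving u = -5 — point (-5, -3).
  v = 121/24: the earlier basis element becomes u - 83/22 = 0, giving u = 83/22 — point (83/22, 121/24).
A lex Gröbner basis triangularizes the system, enabling back-substitution.

{(-5, -3), (83/22, 121/24)}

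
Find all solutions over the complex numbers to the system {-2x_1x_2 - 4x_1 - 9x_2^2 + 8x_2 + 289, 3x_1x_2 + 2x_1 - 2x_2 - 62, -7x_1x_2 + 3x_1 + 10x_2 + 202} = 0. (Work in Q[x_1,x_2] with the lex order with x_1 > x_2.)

Compute a lex Gröbner basis by Buchberger's algorithm.
f_1 = -2x_1x_2 - 4x_1 - 9x_2^2 + 8x_2 + 289, LT = x_1x_2.
f_2 = 3x_1x_2 + 2x_1 - 2x_2 - 62, LT = x_1x_2.
f_3 = -7x_1x_2 + 3x_1 + 10x_2 + 202, LT = x_1x_2.

S(f_1,f_2): lcm = x_1x_2. S = 4/3x_1 + 9/2x_2^2 - 10/3x_2 - 743/6.
  leading term x_1: no divisor's leading term divides it; move 4/3x_1 to the remainder.
  leading term x_2^2: no divisor's leading term divides it; move 9/2x_2^2 to the remainder.
  leading term x_2: no divisor's leading term divides it; move -10/3x_2 to the remainder.
  leading term 1: no divisor's leading term divides it; move -743/6 to the remainder.
  remainder 4/3x_1 + 9/2x_2^2 - 10/3x_2 - 743/6 ≠ 0; add h_4 = 4/3x_1 + 9/2x_2^2 - 10/3x_2 - 743/6 to the basis.

S(f_1,f_3): lcm = x_1x_2. S = 17/7x_1 + 9/2x_2^2 - 18/7x_2 - 1619/14.
  leading term x_1: subtract (51/28)·h_4 from 17/7x_1 + 9/2x_2^2 - 18/7x_2 - 1619/14 → -207/56x_2^2 + 7/2x_2 + 6155/56
  leading term x_2^2: no divisor's leading term divides it; move -207/56x_2^2 to the remainder.
  leading term x_2: no divisor's leading term divides it; move 7/2x_2 to the remainder.
  leading term 1: no divisor's leading term divides it; move 6155/56 to the remainder.
  remainder -207/56x_2^2 + 7/2x_2 + 6155/56 ≠ 0; add h_5 = -207/56x_2^2 + 7/2x_2 + 6155/56 to the basis.

S(f_1,h_4): lcm = x_1x_2. S = 2x_1 - 27/8x_2^3 + 7x_2^2 + 711/8x_2 - 289/2.
  leading term x_1: subtract (3/2)·h_4 from 2x_1 - 27/8x_2^3 + 7x_2^2 + 711/8x_2 - 289/2 → -27/8x_2^3 + 1/4x_2^2 + 751/8x_2 + 165/4
  leading term x_2^3: subtract (21/23x_2)·h_5 from -27/8x_2^3 + 1/4x_2^2 + 751/8x_2 + 165/4 → -271/92x_2^2 - 149/23x_2 + 165/4
  leading term x_2^2: subtract (3794/4761)·h_5 from -271/92x_2^2 - 149/23x_2 + 165/4 → -44122/4761x_2 - 220610/4761
  leading term x_2: no divisor's leading term divides it; move -44122/4761x_2 to the remainder.
  leading term 1: no divisor's leading term divides it; move -220610/4761 to the remainder.
  remainder -44122/4761x_2 - 220610/4761 ≠ 0; add h_6 = -44122/4761x_2 - 220610/4761 to the basis.

The other S-polynomials (S(f_2,f_3), S(f_2,h_4), S(f_3,h_4), S(f_1,h_5), S(f_2,h_5), S(f_3,h_5), S(h_4,h_5), S(f_1,h_6), S(f_2,h_6), S(f_3,h_6), S(h_4,h_6), S(h_5,h_6)) all reduce to 0 modulo the current basis, so we have a Gröbner basis.
Inter-reduce: drop elements whose leading term is divisible by another's, tail-reduce, and make monic.
Reduced Gröbner basis: {x_1 + 4, x_2 + 5}.

The lex basis is triangular: the last element involves only x_2. Solving x_2 + 5 = 0 gives x_2 ∈ {-5}; substituting each value into the earlier elements determines the remaining variables.
  x_2 = -5: the earlier basis element becomes x_1 + 4 = 0, giving x_1 = -4 — point (-4, -5).
Each listed point satisfies every original equation (direct substitution).
A lex Gröbner basis triangularizes the system, enabling back-substitution.

{(-4, -5)}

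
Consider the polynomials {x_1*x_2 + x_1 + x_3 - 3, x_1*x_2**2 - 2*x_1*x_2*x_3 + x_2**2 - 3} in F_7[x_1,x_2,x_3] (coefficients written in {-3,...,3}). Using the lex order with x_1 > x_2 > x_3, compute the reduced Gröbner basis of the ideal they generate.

f_1 = x_1*x_2 + x_1 + x_3 - 3, LT = x_1*x_2.
f_2 = x_1*x_2**2 - 2*x_1*x_2*x_3 + x_2**2 - 3, LT = x_1*x_2**2.

S(f_1,f_2): lcm = x_1*x_2**2. S = 2*x_1*x_2*x_3 + x_1*x_2 - x_2**2 + x_2*x_3 - 3*x_2 + 3.
  leading term x_1*x_2*x_3: subtract (2*x_3)·f_1 from 2*x_1*x_2*x_3 + x_1*x_2 - x_2**2 + x_2*x_3 - 3*x_2 + 3 → x_1*x_2 - 2*x_1*x_3 - x_2**2 + x_2*x_3 - 3*x_2 - 2*x_3**2 - x_3 + 3
  leading term x_1*x_2: subtract (1)·f_1 from x_1*x_2 - 2*x_1*x_3 - x_2**2 + x_2*x_3 - 3*x_2 - 2*x_3**2 - x_3 + 3 → -2*x_1*x_3 - x_1 - x_2**2 + x_2*x_3 - 3*x_2 - 2*x_3**2 - 2*x_3 - 1
  leading term x_1*x_3: no divisor's leading term divides it; move -2*x_1*x_3 to the remainder.
  leading term x_1: no divisor's leading term divides it; move -x_1 to the remainder.
  leading term x_2**2: no divisor's leading term divides it; move -x_2**2 to the remainder.
  leading term x_2*x_3: no divisor's leading term divides it; move x_2*x_3 to the remainder.
  leading term x_2: no divisor's leading term divides it; move -3*x_2 to the remainder.
  leading term x_3**2: no divisor's leading term divides it; move -2*x_3**2 to the remainder.
  leading term x_3: no divisor's leading term divides it; move -2*x_3 to the remainder.
  leading term 1: no divisor's leading term divides it; move -1 to the remainder.
  remainder -2*x_1*x_3 - x_1 - x_2**2 + x_2*x_3 - 3*x_2 - 2*x_3**2 - 2*x_3 - 1 ≠ 0; add g_3 = -2*x_1*x_3 - x_1 - x_2**2 + x_2*x_3 - 3*x_2 - 2*x_3**2 - 2*x_3 - 1 to the basis.

S(f_1,g_3): lcm = x_1*x_2*x_3. S = 3*x_1*x_2 + x_1*x_3 + 3*x_2**3 - 3*x_2**2*x_3 + 2*x_2**2 - x_2*x_3**2 - x_2*x_3 + 3*x_2 + x_3**2 - 3*x_3.
  leading term x_1*x_2: subtract (3)·f_1 from 3*x_1*x_2 + x_1*x_3 + 3*x_2**3 - 3*x_2**2*x_3 + 2*x_2**2 - x_2*x_3**2 - x_2*x_3 + 3*x_2 + x_3**2 - 3*x_3 → x_1*x_3 - 3*x_1 + 3*x_2**3 - 3*x_2**2*x_3 + 2*x_2**2 - x_2*x_3**2 - x_2*x_3 + 3*x_2 + x_3**2 + x_3 + 2
  leading term x_1*x_3: subtract (3)·g_3 from x_1*x_3 - 3*x_1 + 3*x_2**3 - 3*x_2**2*x_3 + 2*x_2**2 - x_2*x_3**2 - x_2*x_3 + 3*x_2 + x_3**2 + x_3 + 2 → 3*x_2**3 - 3*x_2**2*x_3 - 2*x_2**2 - x_2*x_3**2 + 3*x_2*x_3 - 2*x_2 - 2
  leading term x_2**3: no divisor's leading term divides it; move 3*x_2**3 to the remainder.
  leading term x_2**2*x_3: no divisor's leading term divides it; move -3*x_2**2*x_3 to the remainder.
  leading term x_2**2: no divisor's leading term divides it; move -2*x_2**2 to the remainder.
  leading term x_2*x_3**2: no divisor's leading term divides it; move -x_2*x_3**2 to the remainder.
  leading term x_2*x_3: no divisor's leading term divides it; move 3*x_2*x_3 to the remainder.
  leading term x_2: no divisor's leading term divides it; move -2*x_2 to the remainder.
  leading term 1: no divisor's leading term divides it; move -2 to the remainder.
  remainder 3*x_2**3 - 3*x_2**2*x_3 - 2*x_2**2 - x_2*x_3**2 + 3*x_2*x_3 - 2*x_2 - 2 ≠ 0; add g_4 = 3*x_2**3 - 3*x_2**2*x_3 - 2*x_2**2 - x_2*x_3**2 + 3*x_2*x_3 - 2*x_2 - 2 to the basis.

The other S-polynomials (S(f_2,g_3), S(f_1,g_4), S(f_2,g_4), S(g_3,g_4)) all reduce to 0 modulo the current basis, so we have a Gröbner basis.
Inter-reduce: drop elements whose leading term is divisible by another's, tail-reduce, and make monic.

G = {x_1*x_2 + x_1 + x_3 - 3, x_1*x_3 - 3*x_1 - 3*x_2**2 + 3*x_2*x_3 - 2*x_2 + x_3**2 + x_3 - 3, x_2**3 - x_2**2*x_3 - 3*x_2**2 + 2*x_2*x_3**2 + x_2*x_3 - 3*x_2 - 3}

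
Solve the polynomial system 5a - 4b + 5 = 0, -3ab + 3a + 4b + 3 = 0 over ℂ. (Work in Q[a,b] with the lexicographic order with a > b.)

Compute a lex Gröbner basis by Buchberger's algorithm.
f_1 = 5a - 4b + 5, LT = a.
f_2 = -3ab + 3a + 4b + 3, LT = ab.

S(f_1,f_2): lcm = ab. S = a - 4/5b^2 + 7/3b + 1.
  reduce S modulo (f_1, f_2):
  remainder -4/5b^2 + 47/15b ≠ 0; add h_3 = -4/5b^2 + 47/15b to the basis.

The other S-polynomials (S(f_1,h_3), S(f_2,h_3)) all reduce to 0 modulo the current basis, so we have a Gröbner basis.
Inter-reduce: drop elements whose leading term is divisible by another's, tail-reduce, and make monic.
Reduced Gröbner basis: {a - 4/5b + 1, b^2 - 47/12b}.

From the last basis element, b^2 - 47/12b = 0, so b takes values in {0, 47/12}. Each choice, substituted upward through the basis, yields the corresponding point(s) of the solution set.
  b = 0: the earlier basis element becomes a + 1 = 0, giving a = -1 — point (-1, 0).
  b = 47/12: the earlier basis element becomes a - 32/15 = 0, giving a = 32/15 — point (32/15, 47/12).
A lex Gröbner basis triangularizes the system, enabling back-substitution.

{(-1, 0), (32/15, 47/12)}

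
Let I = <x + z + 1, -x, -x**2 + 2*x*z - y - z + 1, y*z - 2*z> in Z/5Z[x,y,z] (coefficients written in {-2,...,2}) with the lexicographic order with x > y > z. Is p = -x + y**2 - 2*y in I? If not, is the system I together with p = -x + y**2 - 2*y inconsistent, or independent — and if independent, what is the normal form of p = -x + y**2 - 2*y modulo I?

-x + y**2 - 2*y lies in I (it reduces to 0).

First compute the reduced Gröbner basis of I by Buchberger's algorithm.
f_1 = x + z + 1, LT = x.
f_2 = -x, LT = x.
f_3 = -x**2 + 2*x*z - y - z + 1, LT = x**2.
f_4 = y*z - 2*z, LT = y*z.

S(f_1,f_2): lcm = x. S = z + 1.
  leading term z: no divisor's leading term divides it; move z to the remainder.
  leading term 1: no divisor's leading term divides it; move 1 to the remainder.
  remainder z + 1 ≠ 0; add h_5 = z + 1 to the basis.

S(f_1,f_3): lcm = x**2. S = -2*x*z + x - y - z + 1.
  leading term x*z: subtract (-2*z)·f_1 from -2*x*z + x - y - z + 1 → x - y + 2*z**2 + z + 1
  leading term x: subtract (1)·f_1 from x - y + 2*z**2 + z + 1 → -y + 2*z**2
  leading term y: no divisor's leading term divides it; move -y to the remainder.
  leading term z**2: subtract (2*z)·h_5 from 2*z**2 → -2*z
  leading term z: subtract (-2)·h_5 from -2*z → 2
  leading term 1: no divisor's leading term divides it; move 2 to the remainder.
  remainder -y + 2 ≠ 0; add h_6 = -y + 2 to the basis.

S(f_1,f_4): leading monomials are coprime, so the S-polynomial reduces to 0 (Buchberger's first criterion).
S(f_2,f_3): lcm = x**2. S = 2*x*z - y - z + 1.
  leading term x*z: subtract (2*z)·f_1 from 2*x*z - y - z + 1 → -y - 2*z**2 + 2*z + 1
  leading term y: subtract (1)·h_6 from -y - 2*z**2 + 2*z + 1 → -2*z**2 + 2*z - 1
  leading term z**2: subtract (-2*z)·h_5 from -2*z**2 + 2*z - 1 → -z - 1
  leading term z: subtract (-1)·h_5 from -z - 1 → 0
  remainder 0.

S(f_2,f_4): leading monomials are coprime, so the S-polynomial reduces to 0 (Buchberger's first criterion).
S(f_3,f_4): leading monomials are coprime, so the S-polynomial reduces to 0 (Buchberger's first criterion).
S(f_1,h_5): leading monomials are coprime, so the S-polynomial reduces to 0 (Buchberger's first criterion).
S(f_2,h_5): leading monomials are coprime, so the S-polynomial reduces to 0 (Buchberger's first criterion).
S(f_3,h_5): leading monomials are coprime, so the S-polynomial reduces to 0 (Buchberger's first criterion).
S(f_4,h_5): lcm = y*z. S = -y - 2*z.
  leading term y: subtract (1)·h_6 from -y - 2*z → -2*z - 2
  leading term z: subtract (-2)·h_5 from -2*z - 2 → 0
  remainder 0.

S(f_1,h_6): leading monomials are coprime, so the S-polynomial reduces to 0 (Buchberger's first criterion).
S(f_2,h_6): leading monomials are coprime, so the S-polynomial reduces to 0 (Buchberger's first criterion).
S(f_3,h_6): leading monomials are coprime, so the S-polynomial reduces to 0 (Buchberger's first criterion).
S(f_4,h_6): lcm = y*z. S = 0.
  remainder 0.

S(h_5,h_6): leading monomials are coprime, so the S-polynomial reduces to 0 (Buchberger's first criterion).
Every S-polynomial of the final basis reduces to 0, so we have a Gröbner basis.
Inter-reduce: drop elements whose leading term is divisible by another's, tail-reduce, and make monic.
Reduced Gröbner basis: {x, y - 2, z + 1}.
Label its elements g_1 = x, g_2 = y - 2, g_3 = z + 1.

Reduce p = -x + y**2 - 2*y modulo G:
  leading term x: subtract (-1)·g_1 from -x + y**2 - 2*y → y**2 - 2*y
  leading term y**2: subtract (y)·g_2 from y**2 - 2*y → 0
  normal form = 0.
Since the normal form is 0, p ∈ I.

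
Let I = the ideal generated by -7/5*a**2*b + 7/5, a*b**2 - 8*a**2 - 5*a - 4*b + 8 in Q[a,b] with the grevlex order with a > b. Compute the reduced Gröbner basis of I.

f_1 = -7/5*a**2*b + 7/5, LT = a**2*b.
f_2 = a*b**2 - 8*a**2 - 5*a - 4*b + 8, LT = a*b**2.

S(f_1,f_2): lcm = a**2*b**2. S = 8*a**3 + 5*a**2 + 4*a*b - 8*a - b.
  leading term a**3: no divisor's leading term divides it; move 8*a**3 to the remainder.
  leading term a**2: no divisor's leading term divides it; move 5*a**2 to the remainder.
  leading term a*b: no divisor's leading term divides it; move 4*a*b to the remainder.
  leading term a: no divisor's leading term divides it; move -8*a to the remainder.
  leading term b: no divisor's leading term divides it; move -b to the remainder.
  remainder 8*a**3 + 5*a**2 + 4*a*b - 8*a - b ≠ 0; add g_3 = 8*a**3 + 5*a**2 + 4*a*b - 8*a - b to the basis.

S(f_1,g_3): lcm = a**3*b. S = -5/8*a**2*b - 1/2*a*b**2 + a*b + 1/8*b**2 - a.
  leading term a**2*b: subtract (25/56)·f_1 from -5/8*a**2*b - 1/2*a*b**2 + a*b + 1/8*b**2 - a → -1/2*a*b**2 + a*b + 1/8*b**2 - a - 5/8
  leading term a*b**2: subtract (-1/2)·f_2 from -1/2*a*b**2 + a*b + 1/8*b**2 - a - 5/8 → -4*a**2 + a*b + 1/8*b**2 - 7/2*a - 2*b + 27/8
  leading term a**2: no divisor's leading term divides it; move -4*a**2 to the remainder.
  leading term a*b: no divisor's leading term divides it; move a*b to the remainder.
  leading term b**2: no divisor's leading term divides it; move 1/8*b**2 to the remainder.
  leading term a: no divisor's leading term divides it; move -7/2*a to the remainder.
  leading term b: no divisor's leading term divides it; move -2*b to the remainder.
  leading term 1: no divisor's leading term divides it; move 27/8 to the remainder.
  remainder -4*a**2 + a*b + 1/8*b**2 - 7/2*a - 2*b + 27/8 ≠ 0; add g_4 = -4*a**2 + a*b + 1/8*b**2 - 7/2*a - 2*b + 27/8 to the basis.

S(f_2,g_3): lcm = a**3*b**2. S = -8*a**4 - 5/8*a**2*b**2 - 1/2*a*b**3 - 5*a**3 - 4*a**2*b + a*b**2 + 1/8*b**3 + 8*a**2.
  leading term a**4: subtract (-a)·g_3 from -8*a**4 - 5/8*a**2*b**2 - 1/2*a*b**3 - 5*a**3 - 4*a**2*b + a*b**2 + 1/8*b**3 + 8*a**2 → -5/8*a**2*b**2 - 1/2*a*b**3 + a*b**2 + 1/8*b**3 - a*b
  leading term a**2*b**2: subtract (25/56*b)·f_1 from -5/8*a**2*b**2 - 1/2*a*b**3 + a*b**2 + 1/8*b**3 - a*b → -1/2*a*b**3 + a*b**2 + 1/8*b**3 - a*b - 5/8*b
  leading term a*b**3: subtract (-1/2*b)·f_2 from -1/2*a*b**3 + a*b**2 + 1/8*b**3 - a*b - 5/8*b → -4*a**2*b + a*b**2 + 1/8*b**3 - 7/2*a*b - 2*b**2 + 27/8*b
  leading term a**2*b: subtract (20/7)·f_1 from -4*a**2*b + a*b**2 + 1/8*b**3 - 7/2*a*b - 2*b**2 + 27/8*b → a*b**2 + 1/8*b**3 - 7/2*a*b - 2*b**2 + 27/8*b - 4
  leading term a*b**2: subtract (1)·f_2 from a*b**2 + 1/8*b**3 - 7/2*a*b - 2*b**2 + 27/8*b - 4 → 1/8*b**3 + 8*a**2 - 7/2*a*b - 2*b**2 + 5*a + 59/8*b - 12
  leading term b**3: no divisor's leading term divides it; move 1/8*b**3 to the remainder.
  leading term a**2: subtract (-2)·g_4 from 8*a**2 - 7/2*a*b - 2*b**2 + 5*a + 59/8*b - 12 → -3/2*a*b - 7/4*b**2 - 2*a + 27/8*b - 21/4
  leading term a*b: no divisor's leading term divides it; move -3/2*a*b to the remainder.
  leading term b**2: no divisor's leading term divides it; move -7/4*b**2 to the remainder.
  leading term a: no divisor's leading term divides it; move -2*a to the remainder.
  leading term b: no divisor's leading term divides it; move 27/8*b to the remainder.
  leading term 1: no divisor's leading term divides it; move -21/4 to the remainder.
  remainder 1/8*b**3 - 3/2*a*b - 7/4*b**2 - 2*a + 27/8*b - 21/4 ≠ 0; add g_5 = 1/8*b**3 - 3/2*a*b - 7/4*b**2 - 2*a + 27/8*b - 21/4 to the basis.

The other S-polynomials (S(f_1,g_4), S(f_2,g_4), S(g_3,g_4), S(f_1,g_5), S(f_2,g_5), S(g_3,g_5), S(g_4,g_5)) all reduce to 0 modulo the current basis, so we have a Gröbner basis.
Inter-reduce: drop elements whose leading term is divisible by another's, tail-reduce, and make monic.

G = {a*b**2 - 2*a*b - 1/4*b**2 + 2*a + 5/4, b**3 - 12*a*b - 14*b**2 - 16*a + 27*b - 42, a**2 - 1/4*a*b - 1/32*b**2 + 7/8*a + 1/2*b - 27/32}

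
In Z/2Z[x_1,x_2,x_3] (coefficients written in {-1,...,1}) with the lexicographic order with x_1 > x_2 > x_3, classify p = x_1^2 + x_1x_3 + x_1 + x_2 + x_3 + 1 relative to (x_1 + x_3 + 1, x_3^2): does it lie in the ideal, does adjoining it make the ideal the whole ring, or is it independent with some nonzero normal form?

x_1^2 + x_1x_3 + x_1 + x_2 + x_3 + 1 is independent of I; its normal form modulo I is x_2 + x_3 + 1.

First compute the reduced Gröbner basis of I by Buchberger's algorithm.
f_1 = x_1 + x_3 + 1, LT = x_1.
f_2 = x_3^2, LT = x_3^2.

The S-polynomials (S(f_1,f_2)) all reduce to 0 modulo the current basis, so we have a Gröbner basis.
Inter-reduce: drop elements whose leading term is divisible by another's, tail-reduce, and make monic.
Reduced Gröbner basis: {x_1 + x_3 + 1, x_3^2}.
Label its elements g_1 = x_1 + x_3 + 1, g_2 = x_3^2.

Reduce p = x_1^2 + x_1x_3 + x_1 + x_2 + x_3 + 1 modulo G:
  leading term x_1^2: subtract (x_1)·g_1 from x_1^2 + x_1x_3 + x_1 + x_2 + x_3 + 1 → x_2 + x_3 + 1
  leading term x_2: no divisor's leading term divides it; move x_2 to the remainder.
  leading term x_3: no divisor's leading term divides it; move x_3 to the remainder.
  leading term 1: no divisor's leading term divides it; move 1 to the remainder.
  normal form = x_2 + x_3 + 1.
The normal form is nonzero, so p ∉ I. Since p minus its normal form lies in I, I + (p) = I + (r) where r = x_2 + x_3 + 1; decide whether this ideal is the whole ring.
Run Buchberger on G together with r (pairs among the g_i already reduce to 0 since G is a Gröbner basis):
g_1 = x_1 + x_3 + 1, LT = x_1.
g_2 = x_3^2, LT = x_3^2.
r = x_2 + x_3 + 1, LT = x_2.

The S-polynomials (S(g_1,g_2), S(g_1,r), S(g_2,r)) all reduce to 0 modulo the current basis, so we have a Gröbner basis.
Inter-reduce: drop elements whose leading term is divisible by another's, tail-reduce, and make monic.
Reduced Gröbner basis: {x_1 + x_3 + 1, x_2 + x_3 + 1, x_3^2}.
The reduced Gröbner basis of I + (p) is {x_1 + x_3 + 1, x_2 + x_3 + 1, x_3^2} ≠ {1}, a proper ideal, so the enlarged system stays consistent: p is independent of I, with normal form x_2 + x_3 + 1.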